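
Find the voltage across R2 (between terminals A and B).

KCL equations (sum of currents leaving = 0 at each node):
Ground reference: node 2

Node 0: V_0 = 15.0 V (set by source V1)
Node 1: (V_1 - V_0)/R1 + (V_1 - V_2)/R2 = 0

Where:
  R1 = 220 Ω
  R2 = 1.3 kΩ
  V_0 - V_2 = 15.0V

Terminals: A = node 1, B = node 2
R1 and R2 are in series across V1 (node 0 → node 1 → node 2), and the output A–B is taken across R2, so this is a voltage divider.
Series current: I = V1/(R1 + R2) = 15/(220 + 1300) = 15/1520 = 0.009868 A
V_R2 = I × R2 = V1 × R2/(R1 + R2) = 15 × 1300/1520 = 12.83 V

Final answer: 12.83 V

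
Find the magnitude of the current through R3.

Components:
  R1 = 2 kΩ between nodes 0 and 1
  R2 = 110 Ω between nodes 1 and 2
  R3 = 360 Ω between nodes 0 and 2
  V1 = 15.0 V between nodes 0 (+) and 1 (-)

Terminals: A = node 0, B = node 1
Nodal analysis, taking node 1 as the 0 V reference.
Source V1 fixes V_0 = 15 V.
KCL at each unknown node (sum of currents leaving = 0; resistances in Ω):
  Node 2: (V_2 - 0)/110 + (V_2 - 15)/360 = 0
Collecting terms: 0.01187 × V_2 = 0.04167  =>  V_2 = 3.511 V
I_R3 = (V_0 - V_2)/R3 = (15 - 3.511)/360 = 0.03191 A
|I_R3| = 0.03191 A

Final answer: |I_R3| = 0.03191 A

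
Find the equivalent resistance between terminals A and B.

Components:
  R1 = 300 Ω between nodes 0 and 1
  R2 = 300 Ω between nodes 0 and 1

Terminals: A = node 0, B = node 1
Reduce the network between node 0 (A) and node 1 (B) by series/parallel combination:
  Rp1 = R1 ‖ R2 (parallel, both between nodes 0 and 1) = 1/(1/300 + 1/300) = 150 Ω
R_eq = 150 Ω

Final answer: 150 Ω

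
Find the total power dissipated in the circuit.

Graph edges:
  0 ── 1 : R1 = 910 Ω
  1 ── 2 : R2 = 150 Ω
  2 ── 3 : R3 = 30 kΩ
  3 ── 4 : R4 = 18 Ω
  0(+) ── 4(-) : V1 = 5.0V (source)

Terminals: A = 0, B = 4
Nodal analysis, taking node 4 as the 0 V reference.
Source V1 fixes V_0 = 5 V.
KCL at each unknown node (sum of currents leaving = 0; resistances in Ω):
  Node 1: (V_1 - 5)/910 + (V_1 - V_2)/150 = 0
  Node 2: (V_2 - V_1)/150 + (V_2 - V_3)/30000 = 0
  Node 3: (V_3 - V_2)/30000 + (V_3 - 0)/18 = 0
Collecting terms (coefficients in siemens):
  0.007766·V_1 - 0.006667·V_2 = 0.005495
  0.0067·V_2 - 0.006667·V_1 - 0.00003333·V_3 = 0
  0.05559·V_3 - 0.00003333·V_2 = 0
Solving these 3 simultaneous equations (Gaussian elimination) gives:
  V_1 = 4.854 V, V_2 = 4.829 V, V_3 = 0.002896 V
Power in each resistor, P = (ΔV)²/R:
  P_R1 = (5 - 4.854)²/910 = 0.00002355 W
  P_R2 = (4.854 - 4.829)²/150 = 0.000003883 W
  P_R3 = (4.829 - 0.002896)²/30000 = 0.0007765 W
  P_R4 = (0.002896 - 0)²/18 = 0.0000004659 W
P_total = P_R1 + P_R2 + P_R3 + P_R4 = 0.0008044 W

Final answer: 0.0008044 W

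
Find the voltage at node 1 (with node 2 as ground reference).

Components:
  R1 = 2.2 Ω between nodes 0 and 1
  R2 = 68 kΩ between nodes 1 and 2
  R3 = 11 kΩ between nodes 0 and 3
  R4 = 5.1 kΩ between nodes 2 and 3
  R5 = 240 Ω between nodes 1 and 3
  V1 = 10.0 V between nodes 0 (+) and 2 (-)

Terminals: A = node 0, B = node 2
Nodal analysis, taking node 2 as the 0 V reference.
Source V1 fixes V_0 = 10 V.
KCL at each unknown node (sum of currents leaving = 0; resistances in Ω):
  Node 1: (V_1 - 10)/2.2 + (V_1 - 0)/68000 + (V_1 - V_3)/240 = 0
  Node 3: (V_3 - 10)/11000 + (V_3 - 0)/5100 + (V_3 - V_1)/240 = 0
Collecting terms (coefficients in siemens):
  0.4587·V_1 - 0.004167·V_3 = 4.545
  0.004454·V_3 - 0.004167·V_1 = 0.0009091
Determinant D = (0.4587)(0.004454) - (-0.004167)(-0.004167) = 0.002026
V_1 = [(4.545)(0.004454) - (-0.004167)(0.0009091)]/D = 9.996 V
V_3 = [(0.4587)(0.0009091) - (4.545)(-0.004167)]/D = 9.556 V
The requested potential is V_1 = 9.996 V.

Final answer: V_1 = 9.996 V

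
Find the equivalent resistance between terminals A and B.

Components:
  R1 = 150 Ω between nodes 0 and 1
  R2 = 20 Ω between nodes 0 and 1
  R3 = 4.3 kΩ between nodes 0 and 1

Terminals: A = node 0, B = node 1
Reduce the network between node 0 (A) and node 1 (B) by series/parallel combination:
  Rp1 = R1 ‖ R2 ‖ R3 (parallel, all between nodes 0 and 1) = 1/(1/150 + 1/20 + 1/4300) = 17.57 Ω
R_eq = 17.57 Ω

Final answer: 17.57 Ω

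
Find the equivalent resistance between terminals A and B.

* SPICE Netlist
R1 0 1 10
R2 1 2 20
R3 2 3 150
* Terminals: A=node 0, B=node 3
Reduce the network between node 0 (A) and node 3 (B) by series/parallel combination:
  Rs1 = R1 + R2 (series, joined only at node 1) = 10 + 20 = 30 Ω
  Rs2 = R3 + Rs1 (series, joined only at node 2) = 150 + 30 = 180 Ω
R_eq = 180 Ω

Final answer: 180 Ω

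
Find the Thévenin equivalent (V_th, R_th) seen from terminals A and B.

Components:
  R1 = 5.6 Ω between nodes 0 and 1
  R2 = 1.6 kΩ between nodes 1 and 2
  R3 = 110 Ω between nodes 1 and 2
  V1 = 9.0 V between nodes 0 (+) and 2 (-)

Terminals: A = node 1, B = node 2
Step 1 — V_th is the open-circuit voltage V_A - V_B (nothing connected across the terminals).
Nodal analysis, taking node 2 as the 0 V reference.
Source V1 fixes V_0 = 9 V.
KCL at each unknown node (sum of currents leaving = 0; resistances in Ω):
  Node 1: (V_1 - 9)/5.6 + (V_1 - 0)/1600 + (V_1 - 0)/110 = 0
Collecting terms: 0.1883 × V_1 = 1.607  =>  V_1 = 8.536 V
V_th = V_1 - V_2 = 8.536 - 0 = 8.536 V
Step 2 — R_th: zero the source — replace V1 by a short circuit (node 2 merges into node 0) — and find the resistance seen between A (node 1) and B (node 0).
Reduce the network between node 1 (A) and node 0 (B) by series/parallel combination:
  Rp1 = R1 ‖ R2 ‖ R3 (parallel, all between nodes 0 and 1) = 1/(1/5.6 + 1/1600 + 1/110) = 5.311 Ω
R_th = 5.311 Ω

Final answer: V_th = 8.536 V, R_th = 5.311 Ω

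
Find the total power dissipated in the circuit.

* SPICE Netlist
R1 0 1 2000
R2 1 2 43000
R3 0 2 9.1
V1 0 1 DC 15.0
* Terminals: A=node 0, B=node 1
Nodal analysis, taking node 1 as the 0 V reference.
Source V1 fixes V_0 = 15 V.
KCL at each unknown node (sum of currents leaving = 0; resistances in Ω):
  Node 2: (V_2 - 0)/43000 + (V_2 - 15)/9.1 = 0
Collecting terms: 0.1099 × V_2 = 1.648  =>  V_2 = 15 V
Power in each resistor, P = (ΔV)²/R:
  P_R1 = (15 - 0)²/2000 = 0.1125 W
  P_R2 = (0 - 15)²/43000 = 0.00523 W
  P_R3 = (15 - 15)²/9.1 = 0.000001107 W
P_total = P_R1 + P_R2 + P_R3 = 0.1177 W

Final answer: 0.1177 W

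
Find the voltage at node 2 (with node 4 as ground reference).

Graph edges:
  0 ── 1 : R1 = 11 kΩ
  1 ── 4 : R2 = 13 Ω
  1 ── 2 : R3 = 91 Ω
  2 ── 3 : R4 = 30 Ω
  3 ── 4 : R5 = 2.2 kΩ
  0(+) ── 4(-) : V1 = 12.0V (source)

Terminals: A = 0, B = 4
Nodal analysis, taking node 4 as the 0 V reference.
Source V1 fixes V_0 = 12 V.
KCL at each unknown node (sum of currents leaving = 0; resistances in Ω):
  Node 1: (V_1 - 12)/11000 + (V_1 - 0)/13 + (V_1 - V_2)/91 = 0
  Node 2: (V_2 - V_1)/91 + (V_2 - V_3)/30 = 0
  Node 3: (V_3 - V_2)/30 + (V_3 - 0)/2200 = 0
Collecting terms (coefficients in siemens):
  0.088·V_1 - 0.01099·V_2 = 0.001091
  0.04432·V_2 - 0.01099·V_1 - 0.03333·V_3 = 0
  0.03379·V_3 - 0.03333·V_2 = 0
Solving these 3 simultaneous equations (Gaussian elimination) gives:
  V_1 = 0.01409 V, V_2 = 0.01353 V, V_3 = 0.01335 V
The requested potential is V_2 = 0.01353 V.

Final answer: V_2 = 0.01353 V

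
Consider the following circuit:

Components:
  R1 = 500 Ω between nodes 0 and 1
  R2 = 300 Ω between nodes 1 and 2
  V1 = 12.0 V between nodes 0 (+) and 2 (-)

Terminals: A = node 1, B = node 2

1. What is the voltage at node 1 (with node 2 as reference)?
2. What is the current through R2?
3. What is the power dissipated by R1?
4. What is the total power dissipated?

Nodal analysis, taking node 2 as the 0 V reference.
Source V1 fixes V_0 = 12 V.
KCL at each unknown node (sum of currents leaving = 0; resistances in Ω):
  Node 1: (V_1 - 12)/500 + (V_1 - 0)/300 = 0
Collecting terms: 0.005333 × V_1 = 0.024  =>  V_1 = 4.5 V
Part 1:
  Read off the nodal solution: V_1 = 4.5 V
Part 2:
  I_R2 = (V_1 - V_2)/R2 = (4.5 - 0)/300 = 0.015 A
  Magnitude: I_R2 = 0.015 A
Part 3:
  I_R1 = (V_0 - V_1)/R1 = (12 - 4.5)/500 = 0.015 A
  P_R1 = I_R1² × R1 = (0.015)² × 500 = 0.1125 W
Part 4:
  Power in each resistor, P = (ΔV)²/R:
    P_R1 = (12 - 4.5)²/500 = 0.1125 W
    P_R2 = (4.5 - 0)²/300 = 0.0675 W
  P_total = P_R1 + P_R2 = 0.18 W

Final answers:
1. V_1 = 4.5 V
2. I_R2 = 0.015 A
3. P_R1 = 0.1125 W
4. P_total = 0.18 W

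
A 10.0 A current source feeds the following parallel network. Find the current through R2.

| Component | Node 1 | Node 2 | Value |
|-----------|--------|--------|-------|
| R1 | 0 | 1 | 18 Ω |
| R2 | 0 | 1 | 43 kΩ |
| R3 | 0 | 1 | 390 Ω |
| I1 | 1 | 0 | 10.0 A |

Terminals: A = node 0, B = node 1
All resistors sit directly between nodes 0 and 1, so they are in parallel and share one voltage V; the full source current 10 A splits among them.
1/R_par = 1/18 + 1/43000 + 1/390 = 0.05814 S  =>  R_par = 17.2 Ω
V = I × R_par = 10 × 17.2 = 172 V
I_R2 = V/R2 = 172/43000 = 0.004 A

Final answer: 0.004 A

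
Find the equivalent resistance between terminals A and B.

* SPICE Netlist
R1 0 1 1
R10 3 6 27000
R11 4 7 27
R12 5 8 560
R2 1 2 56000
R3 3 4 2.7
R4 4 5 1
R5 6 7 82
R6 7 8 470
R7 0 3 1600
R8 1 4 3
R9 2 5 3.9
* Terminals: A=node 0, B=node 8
The network is not a plain series/parallel combination. Inject a 1 A test current into terminal A (node 0) and return it from terminal B (node 8); then R_eq = V_A / (1 A).
Nodal analysis, taking node 8 as the 0 V reference.
Current source I_test pushes 1 A into node 0 and draws it out of node 8.
KCL at each unknown node (sum of currents leaving = 0; resistances in Ω):
  Node 0: (V_0 - V_1)/1 + (V_0 - V_3)/1600 - 1 = 0
  Node 1: (V_1 - V_0)/1 + (V_1 - V_2)/56000 + (V_1 - V_4)/3 = 0
  Node 2: (V_2 - V_1)/56000 + (V_2 - V_5)/3.9 = 0
  Node 3: (V_3 - V_0)/1600 + (V_3 - V_4)/2.7 + (V_3 - V_6)/27000 = 0
  Node 4: (V_4 - V_1)/3 + (V_4 - V_3)/2.7 + (V_4 - V_5)/1 + (V_4 - V_7)/27 = 0
  Node 5: (V_5 - V_2)/3.9 + (V_5 - V_4)/1 + (V_5 - 0)/560 = 0
  Node 6: (V_6 - V_3)/27000 + (V_6 - V_7)/82 = 0
  Node 7: (V_7 - V_4)/27 + (V_7 - V_6)/82 + (V_7 - 0)/470 = 0
Collecting terms (coefficients in siemens):
  1.001·V_0 - 1·V_1 - 0.000625·V_3 = 1
  1.333·V_1 - 1·V_0 - 0.00001786·V_2 - 0.3333·V_4 = 0
  0.2564·V_2 - 0.00001786·V_1 - 0.2564·V_5 = 0
  0.371·V_3 - 0.000625·V_0 - 0.3704·V_4 - 0.00003704·V_6 = 0
  1.741·V_4 - 0.3333·V_1 - 0.3704·V_3 - 1·V_5 - 0.03704·V_7 = 0
  1.258·V_5 - 0.2564·V_2 - 1·V_4 = 0
  0.01223·V_6 - 0.00003704·V_3 - 0.0122·V_7 = 0
  0.05136·V_7 - 0.03704·V_4 - 0.0122·V_6 = 0
Solving these 8 simultaneous equations (Gaussian elimination) gives:
  V_0 = 267.5 V, V_1 = 266.5 V, V_2 = 263.1 V, V_3 = 263.5 V
  V_4 = 263.5 V, V_5 = 263.1 V, V_6 = 249.3 V, V_7 = 249.2 V
R_eq = V_0 / 1 A = 267.5 Ω

Final answer: 267.5 Ω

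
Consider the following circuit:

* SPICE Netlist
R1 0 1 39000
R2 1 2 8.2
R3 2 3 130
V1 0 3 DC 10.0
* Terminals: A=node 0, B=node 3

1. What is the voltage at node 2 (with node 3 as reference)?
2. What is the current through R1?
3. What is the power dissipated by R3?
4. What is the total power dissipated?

Nodal analysis, taking node 3 as the 0 V reference.
Source V1 fixes V_0 = 10 V.
KCL at each unknown node (sum of currents leaving = 0; resistances in Ω):
  Node 1: (V_1 - 10)/39000 + (V_1 - V_2)/8.2 = 0
  Node 2: (V_2 - V_1)/8.2 + (V_2 - 0)/130 = 0
Collecting terms (coefficients in siemens):
  0.122·V_1 - 0.122·V_2 = 0.0002564
  0.1296·V_2 - 0.122·V_1 = 0
Determinant D = (0.122)(0.1296) - (-0.122)(-0.122) = 0.0009414
V_1 = [(0.0002564)(0.1296) - (-0.122)(0)]/D = 0.03531 V
V_2 = [(0.122)(0) - (0.0002564)(-0.122)]/D = 0.03322 V
Part 1:
  Read off the nodal solution: V_2 = 0.03322 V
Part 2:
  I_R1 = (V_0 - V_1)/R1 = (10 - 0.03531)/39000 = 0.0002555 A
  Magnitude: I_R1 = 0.0002555 A
Part 3:
  I_R3 = (V_2 - V_3)/R3 = (0.03322 - 0)/130 = 0.0002555 A
  P_R3 = I_R3² × R3 = (0.0002555)² × 130 = 0.000008487 W
Part 4:
  Power in each resistor, P = (ΔV)²/R:
    P_R1 = (10 - 0.03531)²/39000 = 0.002546 W
    P_R2 = (0.03531 - 0.03322)²/8.2 = 0.0000005353 W
    P_R3 = (0.03322 - 0)²/130 = 0.000008487 W
  P_total = P_R1 + P_R2 + P_R3 = 0.002555 W

Final answers:
1. V_2 = 0.03322 V
2. I_R1 = 0.0002555 A
3. P_R3 = 8.487e-06 W
4. P_total = 0.002555 W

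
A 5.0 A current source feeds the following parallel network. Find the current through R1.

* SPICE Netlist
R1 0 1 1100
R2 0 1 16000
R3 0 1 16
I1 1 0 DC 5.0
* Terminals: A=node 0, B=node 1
All resistors sit directly between nodes 0 and 1, so they are in parallel and share one voltage V; the full source current 5 A splits among them.
1/R_par = 1/1100 + 1/16000 + 1/16 = 0.06347 S  =>  R_par = 15.76 Ω
V = I × R_par = 5 × 15.76 = 78.78 V
I_R1 = V/R1 = 78.78/1100 = 0.07161 A

Final answer: 0.07161 A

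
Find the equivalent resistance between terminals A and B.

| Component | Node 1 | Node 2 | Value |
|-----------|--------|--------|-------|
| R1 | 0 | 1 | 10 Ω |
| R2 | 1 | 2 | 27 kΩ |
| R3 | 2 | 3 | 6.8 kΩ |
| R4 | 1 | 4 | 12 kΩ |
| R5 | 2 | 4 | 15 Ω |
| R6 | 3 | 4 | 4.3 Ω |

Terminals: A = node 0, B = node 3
The network is not a plain series/parallel combination. Inject a 1 A test current into terminal A (node 0) and return it from terminal B (node 3); then R_eq = V_A / (1 A).
Nodal analysis, taking node 3 as the 0 V reference.
Current source I_test pushes 1 A into node 0 and draws it out of node 3.
KCL at each unknown node (sum of currents leaving = 0; resistances in Ω):
  Node 0: (V_0 - V_1)/10 - 1 = 0
  Node 1: (V_1 - V_0)/10 + (V_1 - V_2)/27000 + (V_1 - V_4)/12000 = 0
  Node 2: (V_2 - V_1)/27000 + (V_2 - 0)/6800 + (V_2 - V_4)/15 = 0
  Node 4: (V_4 - V_1)/12000 + (V_4 - V_2)/15 + (V_4 - 0)/4.3 = 0
Collecting terms (coefficients in siemens):
  0.1·V_0 - 0.1·V_1 = 1
  0.1001·V_1 - 0.1·V_0 - 0.00003704·V_2 - 0.00008333·V_4 = 0
  0.06685·V_2 - 0.00003704·V_1 - 0.06667·V_4 = 0
  0.2993·V_4 - 0.00008333·V_1 - 0.06667·V_2 = 0
Solving these 4 simultaneous equations (Gaussian elimination) gives:
  V_0 = 8323 V, V_1 = 8313 V, V_2 = 8.888 V, V_4 = 4.294 V
R_eq = V_0 / 1 A = 8323 Ω = 8.323 kΩ

Final answer: 8.323 kΩ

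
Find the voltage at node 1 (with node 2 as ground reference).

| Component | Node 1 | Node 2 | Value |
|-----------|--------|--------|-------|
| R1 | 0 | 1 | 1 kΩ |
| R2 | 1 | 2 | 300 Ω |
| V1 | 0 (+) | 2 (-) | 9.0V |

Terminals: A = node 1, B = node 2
Nodal analysis, taking node 2 as the 0 V reference.
Source V1 fixes V_0 = 9 V.
KCL at each unknown node (sum of currents leaving = 0; resistances in Ω):
  Node 1: (V_1 - 9)/1000 + (V_1 - 0)/300 = 0
Collecting terms: 0.004333 × V_1 = 0.009  =>  V_1 = 2.077 V
The requested potential is V_1 = 2.077 V.

Final answer: V_1 = 2.077 V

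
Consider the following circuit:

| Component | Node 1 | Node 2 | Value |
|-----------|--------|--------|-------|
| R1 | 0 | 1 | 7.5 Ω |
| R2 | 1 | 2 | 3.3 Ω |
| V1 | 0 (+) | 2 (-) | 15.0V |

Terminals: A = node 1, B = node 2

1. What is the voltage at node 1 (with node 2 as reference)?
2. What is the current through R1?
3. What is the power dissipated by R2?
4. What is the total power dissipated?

Nodal analysis, taking node 2 as the 0 V reference.
Source V1 fixes V_0 = 15 V.
KCL at each unknown node (sum of currents leaving = 0; resistances in Ω):
  Node 1: (V_1 - 15)/7.5 + (V_1 - 0)/3.3 = 0
Collecting terms: 0.4364 × V_1 = 2  =>  V_1 = 4.583 V
Part 1:
  Read off the nodal solution: V_1 = 4.583 V
Part 2:
  I_R1 = (V_0 - V_1)/R1 = (15 - 4.583)/7.5 = 1.389 A
  Magnitude: I_R1 = 1.389 A
Part 3:
  I_R2 = (V_1 - V_2)/R2 = (4.583 - 0)/3.3 = 1.389 A
  P_R2 = I_R2² × R2 = (1.389)² × 3.3 = 6.366 W
Part 4:
  Power in each resistor, P = (ΔV)²/R:
    P_R1 = (15 - 4.583)²/7.5 = 14.47 W
    P_R2 = (4.583 - 0)²/3.3 = 6.366 W
  P_total = P_R1 + P_R2 = 20.83 W

Final answers:
1. V_1 = 4.583 V
2. I_R1 = 1.389 A
3. P_R2 = 6.366 W
4. P_total = 20.83 W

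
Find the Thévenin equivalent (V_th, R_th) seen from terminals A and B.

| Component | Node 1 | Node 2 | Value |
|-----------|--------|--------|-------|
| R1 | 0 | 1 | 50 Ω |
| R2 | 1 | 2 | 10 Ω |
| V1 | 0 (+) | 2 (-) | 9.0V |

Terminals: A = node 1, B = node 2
Step 1 — V_th is the open-circuit voltage V_A - V_B (nothing connected across the terminals).
Nodal analysis, taking node 2 as the 0 V reference.
Source V1 fixes V_0 = 9 V.
KCL at each unknown node (sum of currents leaving = 0; resistances in Ω):
  Node 1: (V_1 - 9)/50 + (V_1 - 0)/10 = 0
Collecting terms: 0.12 × V_1 = 0.18  =>  V_1 = 1.5 V
V_th = V_1 - V_2 = 1.5 - 0 = 1.5 V
Step 2 — R_th: zero the source — replace V1 by a short circuit (node 2 merges into node 0) — and find the resistance seen between A (node 1) and B (node 0).
Reduce the network between node 1 (A) and node 0 (B) by series/parallel combination:
  Rp1 = R1 ‖ R2 (parallel, both between nodes 0 and 1) = 1/(1/50 + 1/10) = 8.333 Ω
R_th = 8.333 Ω

Final answer: V_th = 1.5 V, R_th = 8.333 Ω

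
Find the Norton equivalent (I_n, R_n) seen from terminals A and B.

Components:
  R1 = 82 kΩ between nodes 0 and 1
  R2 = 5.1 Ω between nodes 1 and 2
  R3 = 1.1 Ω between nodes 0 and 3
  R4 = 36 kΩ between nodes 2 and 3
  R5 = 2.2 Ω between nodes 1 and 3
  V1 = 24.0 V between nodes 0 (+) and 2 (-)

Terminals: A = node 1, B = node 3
Find the Thévenin equivalent first; then I_n = V_th/R_th and R_n = R_th.
Step 1 — V_th is the open-circuit voltage V_A - V_B (nothing connected across the terminals).
Nodal analysis, taking node 2 as the 0 V reference.
Source V1 fixes V_0 = 24 V.
KCL at each unknown node (sum of currents leaving = 0; resistances in Ω):
  Node 1: (V_1 - 24)/82000 + (V_1 - 0)/5.1 + (V_1 - V_3)/2.2 = 0
  Node 3: (V_3 - 24)/1.1 + (V_3 - 0)/36000 + (V_3 - V_1)/2.2 = 0
Collecting terms (coefficients in siemens):
  0.6506·V_1 - 0.4545·V_3 = 0.0002927
  1.364·V_3 - 0.4545·V_1 = 21.82
Determinant D = (0.6506)(1.364) - (-0.4545)(-0.4545) = 0.6806
V_1 = [(0.0002927)(1.364) - (-0.4545)(21.82)]/D = 14.57 V
V_3 = [(0.6506)(21.82) - (0.0002927)(-0.4545)]/D = 20.86 V
V_th = V_1 - V_3 = 14.57 - 20.86 = -6.285 V
Step 2 — R_th: zero the source — replace V1 by a short circuit (node 2 merges into node 0) — and find the resistance seen between A (node 1) and B (node 3).
Reduce the network between node 1 (A) and node 3 (B) by series/parallel combination:
  Rp1 = R1 ‖ R2 (parallel, both between nodes 0 and 1) = 1/(1/82000 + 1/5.1) = 5.1 Ω
  Rp2 = R3 ‖ R4 (parallel, both between nodes 0 and 3) = 1/(1/1.1 + 1/36000) = 1.1 Ω
  Rs1 = Rp1 + Rp2 (series, joined only at node 0) = 5.1 + 1.1 = 6.2 Ω
  Rp3 = R5 ‖ Rs1 (parallel, both between nodes 1 and 3) = 1/(1/2.2 + 1/6.2) = 1.624 Ω
R_th = 1.624 Ω
I_n = V_th/R_th = -6.285/1.624 = -3.871 A, and R_n = R_th = 1.624 Ω

Final answer: I_n = -3.871 A, R_n = 1.624 Ω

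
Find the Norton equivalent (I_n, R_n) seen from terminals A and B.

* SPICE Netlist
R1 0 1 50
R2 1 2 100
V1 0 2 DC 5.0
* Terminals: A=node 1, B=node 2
Find the Thévenin equivalent first; then I_n = V_th/R_th and R_n = R_th.
Step 1 — V_th is the open-circuit voltage V_A - V_B (nothing connected across the terminals).
Nodal analysis, taking node 2 as the 0 V reference.
Source V1 fixes V_0 = 5 V.
KCL at each unknown node (sum of currents leaving = 0; resistances in Ω):
  Node 1: (V_1 - 5)/50 + (V_1 - 0)/100 = 0
Collecting terms: 0.03 × V_1 = 0.1  =>  V_1 = 3.333 V
V_th = V_1 - V_2 = 3.333 - 0 = 3.333 V
Step 2 — R_th: zero the source — replace V1 by a short circuit (node 2 merges into node 0) — and find the resistance seen between A (node 1) and B (node 0).
Reduce the network between node 1 (A) and node 0 (B) by series/parallel combination:
  Rp1 = R1 ‖ R2 (parallel, both between nodes 0 and 1) = 1/(1/50 + 1/100) = 33.33 Ω
R_th = 33.33 Ω
I_n = V_th/R_th = 3.333/33.33 = 0.1 A, and R_n = R_th = 33.33 Ω

Final answer: I_n = 0.1 A, R_n = 33.33 Ω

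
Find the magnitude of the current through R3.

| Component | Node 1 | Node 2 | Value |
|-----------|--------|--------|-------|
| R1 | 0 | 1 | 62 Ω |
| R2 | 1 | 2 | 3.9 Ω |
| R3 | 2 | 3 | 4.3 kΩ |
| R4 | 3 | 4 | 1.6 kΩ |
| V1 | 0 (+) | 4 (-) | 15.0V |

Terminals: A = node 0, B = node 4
Nodal analysis, taking node 4 as the 0 V reference.
Source V1 fixes V_0 = 15 V.
KCL at each unknown node (sum of currents leaving = 0; resistances in Ω):
  Node 1: (V_1 - 15)/62 + (V_1 - V_2)/3.9 = 0
  Node 2: (V_2 - V_1)/3.9 + (V_2 - V_3)/4300 = 0
  Node 3: (V_3 - V_2)/4300 + (V_3 - 0)/1600 = 0
Collecting terms (coefficients in siemens):
  0.2725·V_1 - 0.2564·V_2 = 0.2419
  0.2566·V_2 - 0.2564·V_1 - 0.0002326·V_3 = 0
  0.0008576·V_3 - 0.0002326·V_2 = 0
Solving these 3 simultaneous equations (Gaussian elimination) gives:
  V_1 = 14.84 V, V_2 = 14.83 V, V_3 = 4.023 V
I_R3 = (V_2 - V_3)/R3 = (14.83 - 4.023)/4300 = 0.002514 A
|I_R3| = 0.002514 A

Final answer: |I_R3| = 0.002514 A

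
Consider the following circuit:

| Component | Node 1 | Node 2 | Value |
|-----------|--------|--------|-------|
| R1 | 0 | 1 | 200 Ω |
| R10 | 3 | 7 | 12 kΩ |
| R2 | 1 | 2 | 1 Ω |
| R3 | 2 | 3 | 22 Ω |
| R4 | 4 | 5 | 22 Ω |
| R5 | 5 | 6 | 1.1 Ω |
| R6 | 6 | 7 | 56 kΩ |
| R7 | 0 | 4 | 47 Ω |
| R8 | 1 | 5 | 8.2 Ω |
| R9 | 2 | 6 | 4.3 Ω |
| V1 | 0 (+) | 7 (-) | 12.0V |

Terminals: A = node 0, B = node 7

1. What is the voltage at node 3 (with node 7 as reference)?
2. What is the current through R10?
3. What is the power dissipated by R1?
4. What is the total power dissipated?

Nodal analysis, taking node 7 as the 0 V reference.
Source V1 fixes V_0 = 12 V.
KCL at each unknown node (sum of currents leaving = 0; resistances in Ω):
  Node 1: (V_1 - 12)/200 + (V_1 - V_2)/1 + (V_1 - V_5)/8.2 = 0
  Node 2: (V_2 - V_1)/1 + (V_2 - V_3)/22 + (V_2 - V_6)/4.3 = 0
  Node 3: (V_3 - V_2)/22 + (V_3 - 0)/12000 = 0
  Node 4: (V_4 - V_5)/22 + (V_4 - 12)/47 = 0
  Node 5: (V_5 - V_4)/22 + (V_5 - V_6)/1.1 + (V_5 - V_1)/8.2 = 0
  Node 6: (V_6 - V_5)/1.1 + (V_6 - 0)/56000 + (V_6 - V_2)/4.3 = 0
Collecting terms (coefficients in siemens):
  1.127·V_1 - 1·V_2 - 0.122·V_5 = 0.06
  1.278·V_2 - 1·V_1 - 0.04545·V_3 - 0.2326·V_6 = 0
  0.04554·V_3 - 0.04545·V_2 = 0
  0.06673·V_4 - 0.04545·V_5 = 0.2553
  1.076·V_5 - 0.122·V_1 - 0.04545·V_4 - 0.9091·V_6 = 0
  1.142·V_6 - 0.2326·V_2 - 0.9091·V_5 = 0
Solving these 6 simultaneous equations (Gaussian elimination) gives:
  V_1 = 11.94 V, V_2 = 11.94 V, V_3 = 11.91 V, V_4 = 11.96 V
  V_5 = 11.94 V, V_6 = 11.94 V
Part 1:
  Read off the nodal solution: V_3 = 11.91 V
Part 2:
  I_R10 = (V_3 - V_7)/R10 = (11.91 - 0)/12000 = 0.0009929 A
  Magnitude: I_R10 = 0.0009929 A
Part 3:
  I_R1 = (V_0 - V_1)/R1 = (12 - 11.94)/200 = 0.0003168 A
  P_R1 = I_R1² × R1 = (0.0003168)² × 200 = 0.00002007 W
Part 4:
  Power in each resistor, P = (ΔV)²/R:
    P_R1 = (12 - 11.94)²/200 = 0.00002007 W
    P_R2 = (11.94 - 11.94)²/1 = 0.000000315 W
    P_R3 = (11.94 - 11.91)²/22 = 0.00002169 W
    P_R4 = (11.96 - 11.94)²/22 = 0.0000174 W
    P_R5 = (11.94 - 11.94)²/1.1 = 0.0000004574 W
    P_R6 = (11.94 - 0)²/56000 = 0.002545 W
    P_R7 = (12 - 11.96)²/47 = 0.00003716 W
    P_R8 = (11.94 - 11.94)²/8.2 = 0.0000004898 W
    P_R9 = (11.94 - 11.94)²/4.3 = 0.0000008012 W
    P_R10 = (11.91 - 0)²/12000 = 0.01183 W
  P_total = P_R1 + P_R2 + P_R3 + P_R4 + P_R5 + P_R6 + P_R7 + P_R8 + P_R9 + P_R10 = 0.01447 W

Final answers:
1. V_3 = 11.91 V
2. I_R10 = 0.0009929 A
3. P_R1 = 2.007e-05 W
4. P_total = 0.01447 W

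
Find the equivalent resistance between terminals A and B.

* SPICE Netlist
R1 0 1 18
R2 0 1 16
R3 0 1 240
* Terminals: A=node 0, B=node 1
Reduce the network between node 0 (A) and node 1 (B) by series/parallel combination:
  Rp1 = R1 ‖ R2 ‖ R3 (parallel, all between nodes 0 and 1) = 1/(1/18 + 1/16 + 1/240) = 8.182 Ω
R_eq = 8.182 Ω

Final answer: 8.182 Ω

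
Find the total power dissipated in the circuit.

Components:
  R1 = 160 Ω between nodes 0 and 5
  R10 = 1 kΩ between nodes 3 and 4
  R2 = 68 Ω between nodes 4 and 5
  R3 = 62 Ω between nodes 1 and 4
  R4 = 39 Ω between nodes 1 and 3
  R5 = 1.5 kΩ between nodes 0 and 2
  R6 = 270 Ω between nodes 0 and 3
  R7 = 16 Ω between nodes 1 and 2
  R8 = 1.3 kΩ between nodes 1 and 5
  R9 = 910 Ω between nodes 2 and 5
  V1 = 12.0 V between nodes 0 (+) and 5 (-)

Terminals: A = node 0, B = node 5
Nodal analysis, taking node 5 as the 0 V reference.
Source V1 fixes V_0 = 12 V.
KCL at each unknown node (sum of currents leaving = 0; resistances in Ω):
  Node 1: (V_1 - V_4)/62 + (V_1 - V_3)/39 + (V_1 - V_2)/16 + (V_1 - 0)/1300 = 0
  Node 2: (V_2 - 12)/1500 + (V_2 - V_1)/16 + (V_2 - 0)/910 = 0
  Node 3: (V_3 - V_1)/39 + (V_3 - 12)/270 + (V_3 - V_4)/1000 = 0
  Node 4: (V_4 - 0)/68 + (V_4 - V_1)/62 + (V_4 - V_3)/1000 = 0
Collecting terms (coefficients in siemens):
  0.105·V_1 - 0.0625·V_2 - 0.02564·V_3 - 0.01613·V_4 = 0
  0.06427·V_2 - 0.0625·V_1 = 0.008
  0.03034·V_3 - 0.02564·V_1 - 0.001·V_4 = 0.04444
  0.03183·V_4 - 0.01613·V_1 - 0.001·V_3 = 0
Solving these 4 simultaneous equations (Gaussian elimination) gives:
  V_1 = 3.408 V, V_2 = 3.439 V, V_3 = 4.406 V, V_4 = 1.865 V
Power in each resistor, P = (ΔV)²/R:
  P_R1 = (12 - 0)²/160 = 0.9 W
  P_R2 = (1.865 - 0)²/68 = 0.05117 W
  P_R3 = (3.408 - 1.865)²/62 = 0.03841 W
  P_R4 = (3.408 - 4.406)²/39 = 0.02553 W
  P_R5 = (12 - 3.439)²/1500 = 0.04886 W
  P_R6 = (12 - 4.406)²/270 = 0.2136 W
  P_R7 = (3.408 - 3.439)²/16 = 0.00005945 W
  P_R8 = (3.408 - 0)²/1300 = 0.008937 W
  P_R9 = (3.439 - 0)²/910 = 0.013 W
  P_R10 = (4.406 - 1.865)²/1000 = 0.006456 W
P_total = P_R1 + P_R2 + P_R3 + P_R4 + P_R5 + P_R6 + P_R7 + P_R8 + P_R9 + P_R10 = 1.306 W

Final answer: 1.306 W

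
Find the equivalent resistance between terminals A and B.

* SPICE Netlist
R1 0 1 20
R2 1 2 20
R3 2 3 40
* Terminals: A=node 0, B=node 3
Reduce the network between node 0 (A) and node 3 (B) by series/parallel combination:
  Rs1 = R1 + R2 (series, joined only at node 1) = 20 + 20 = 40 Ω
  Rs2 = R3 + Rs1 (series, joined only at node 2) = 40 + 40 = 80 Ω
R_eq = 80 Ω

Final answer: 80 Ω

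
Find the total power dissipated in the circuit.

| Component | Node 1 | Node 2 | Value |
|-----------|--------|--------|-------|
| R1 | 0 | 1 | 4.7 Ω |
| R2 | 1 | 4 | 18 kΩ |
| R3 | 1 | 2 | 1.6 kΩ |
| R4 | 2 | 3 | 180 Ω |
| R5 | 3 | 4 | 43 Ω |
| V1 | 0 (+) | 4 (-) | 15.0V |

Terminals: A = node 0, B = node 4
Nodal analysis, taking node 4 as the 0 V reference.
Source V1 fixes V_0 = 15 V.
KCL at each unknown node (sum of currents leaving = 0; resistances in Ω):
  Node 1: (V_1 - 15)/4.7 + (V_1 - 0)/18000 + (V_1 - V_2)/1600 = 0
  Node 2: (V_2 - V_1)/1600 + (V_2 - V_3)/180 = 0
  Node 3: (V_3 - V_2)/180 + (V_3 - 0)/43 = 0
Collecting terms (coefficients in siemens):
  0.2134·V_1 - 0.000625·V_2 = 3.191
  0.006181·V_2 - 0.000625·V_1 - 0.005556·V_3 = 0
  0.02881·V_3 - 0.005556·V_2 = 0
Solving these 3 simultaneous equations (Gaussian elimination) gives:
  V_1 = 14.96 V, V_2 = 1.83 V, V_3 = 0.3528 V
Power in each resistor, P = (ΔV)²/R:
  P_R1 = (15 - 14.96)²/4.7 = 0.0003837 W
  P_R2 = (14.96 - 0)²/18000 = 0.01243 W
  P_R3 = (14.96 - 1.83)²/1600 = 0.1077 W
  P_R4 = (1.83 - 0.3528)²/180 = 0.01212 W
  P_R5 = (0.3528 - 0)²/43 = 0.002895 W
P_total = P_R1 + P_R2 + P_R3 + P_R4 + P_R5 = 0.1355 W

Final answer: 0.1355 W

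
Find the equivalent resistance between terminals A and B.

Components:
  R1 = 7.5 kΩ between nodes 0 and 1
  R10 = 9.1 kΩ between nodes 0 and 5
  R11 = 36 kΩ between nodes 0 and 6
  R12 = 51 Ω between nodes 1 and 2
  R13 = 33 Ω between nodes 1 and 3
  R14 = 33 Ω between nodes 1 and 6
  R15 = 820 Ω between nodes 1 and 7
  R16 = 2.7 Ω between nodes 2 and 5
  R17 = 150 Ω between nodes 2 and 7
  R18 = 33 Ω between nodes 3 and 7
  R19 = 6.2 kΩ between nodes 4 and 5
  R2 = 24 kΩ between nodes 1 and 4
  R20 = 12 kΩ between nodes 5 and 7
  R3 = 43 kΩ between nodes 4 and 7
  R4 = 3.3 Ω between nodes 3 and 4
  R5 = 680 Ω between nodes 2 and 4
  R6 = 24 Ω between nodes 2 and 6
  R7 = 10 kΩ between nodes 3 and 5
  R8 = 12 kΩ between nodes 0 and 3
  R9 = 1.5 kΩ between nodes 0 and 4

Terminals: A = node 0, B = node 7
The network is not a plain series/parallel combination. Inject a 1 A test current into terminal A (node 0) and return it from terminal B (node 7); then R_eq = V_A / (1 A).
Nodal analysis, taking node 7 as the 0 V reference.
Current source I_test pushes 1 A into node 0 and draws it out of node 7.
KCL at each unknown node (sum of currents leaving = 0; resistances in Ω):
  Node 0: (V_0 - V_1)/7500 + (V_0 - V_3)/12000 + (V_0 - V_4)/1500 + (V_0 - V_5)/9100 + (V_0 - V_6)/36000 - 1 = 0
  Node 1: (V_1 - V_0)/7500 + (V_1 - V_4)/24000 + (V_1 - V_2)/51 + (V_1 - V_3)/33 + (V_1 - V_6)/33 + (V_1 - 0)/820 = 0
  Node 2: (V_2 - V_1)/51 + (V_2 - V_4)/680 + (V_2 - V_6)/24 + (V_2 - V_5)/2.7 + (V_2 - 0)/150 = 0
  Node 3: (V_3 - V_0)/12000 + (V_3 - V_1)/33 + (V_3 - V_4)/3.3 + (V_3 - V_5)/10000 + (V_3 - 0)/33 = 0
  Node 4: (V_4 - V_0)/1500 + (V_4 - V_1)/24000 + (V_4 - V_2)/680 + (V_4 - V_3)/3.3 + (V_4 - 0)/43000 + (V_4 - V_5)/6200 = 0
  Node 5: (V_5 - V_0)/9100 + (V_5 - V_2)/2.7 + (V_5 - V_3)/10000 + (V_5 - V_4)/6200 + (V_5 - 0)/12000 = 0
  Node 6: (V_6 - V_0)/36000 + (V_6 - V_1)/33 + (V_6 - V_2)/24 = 0
Collecting terms (coefficients in siemens):
  0.001021·V_0 - 0.0001333·V_1 - 0.00008333·V_3 - 0.0006667·V_4 - 0.0001099·V_5 - 0.00002778·V_6 = 1
  0.08161·V_1 - 0.0001333·V_0 - 0.01961·V_2 - 0.0303·V_3 - 0.00004167·V_4 - 0.0303·V_6 = 0
  0.4398·V_2 - 0.01961·V_1 - 0.001471·V_4 - 0.3704·V_5 - 0.04167·V_6 = 0
  0.3638·V_3 - 0.00008333·V_0 - 0.0303·V_1 - 0.303·V_4 - 0.0001·V_5 = 0
  0.3054·V_4 - 0.0006667·V_0 - 0.00004167·V_1 - 0.001471·V_2 - 0.303·V_3 - 0.0001613·V_5 = 0
  0.3708·V_5 - 0.0001099·V_0 - 0.3704·V_2 - 0.0001·V_3 - 0.0001613·V_4 = 0
  0.072·V_6 - 0.00002778·V_0 - 0.0303·V_1 - 0.04167·V_2 = 0
Solving these 7 simultaneous equations (Gaussian elimination) gives:
  V_0 = 1007 V, V_1 = 27.82 V, V_2 = 26.42 V, V_3 = 25.97 V
  V_4 = 28.12 V, V_5 = 26.7 V, V_6 = 27.39 V
R_eq = V_0 / 1 A = 1007 Ω = 1.007 kΩ

Final answer: 1.007 kΩ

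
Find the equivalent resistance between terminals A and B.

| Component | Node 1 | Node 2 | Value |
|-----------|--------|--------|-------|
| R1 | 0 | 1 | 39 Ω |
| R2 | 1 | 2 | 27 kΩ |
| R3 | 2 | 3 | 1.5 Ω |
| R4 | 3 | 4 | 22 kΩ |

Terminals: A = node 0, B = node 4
Reduce the network between node 0 (A) and node 4 (B) by series/parallel combination:
  Rs1 = R1 + R2 (series, joined only at node 1) = 39 + 27000 = 27040 Ω
  Rs2 = R3 + Rs1 (series, joined only at node 2) = 1.5 + 27040 = 27040 Ω
  Rs3 = R4 + Rs2 (series, joined only at node 3) = 22000 + 27040 = 49040 Ω
R_eq = 49.04 kΩ

Final answer: 49.04 kΩ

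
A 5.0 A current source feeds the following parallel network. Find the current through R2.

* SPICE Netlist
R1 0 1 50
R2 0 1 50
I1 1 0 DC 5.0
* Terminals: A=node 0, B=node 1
All resistors sit directly between nodes 0 and 1, so they are in parallel and share one voltage V; the full source current 5 A splits among them.
1/R_par = 1/50 + 1/50 = 0.04 S  =>  R_par = 25 Ω
V = I × R_par = 5 × 25 = 125 V
I_R2 = V/R2 = 125/50 = 2.5 A

Final answer: 2.5 A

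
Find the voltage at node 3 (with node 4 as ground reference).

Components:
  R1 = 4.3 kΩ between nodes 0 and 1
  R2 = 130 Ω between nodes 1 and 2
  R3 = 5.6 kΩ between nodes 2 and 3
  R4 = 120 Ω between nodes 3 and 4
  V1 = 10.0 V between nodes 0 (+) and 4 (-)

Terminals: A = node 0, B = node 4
Nodal analysis, taking node 4 as the 0 V reference.
Source V1 fixes V_0 = 10 V.
KCL at each unknown node (sum of currents leaving = 0; resistances in Ω):
  Node 1: (V_1 - 10)/4300 + (V_1 - V_2)/130 = 0
  Node 2: (V_2 - V_1)/130 + (V_2 - V_3)/5600 = 0
  Node 3: (V_3 - V_2)/5600 + (V_3 - 0)/120 = 0
Collecting terms (coefficients in siemens):
  0.007925·V_1 - 0.007692·V_2 = 0.002326
  0.007871·V_2 - 0.007692·V_1 - 0.0001786·V_3 = 0
  0.008512·V_3 - 0.0001786·V_2 = 0
Solving these 3 simultaneous equations (Gaussian elimination) gives:
  V_1 = 5.764 V, V_2 = 5.635 V, V_3 = 0.1182 V
The requested potential is V_3 = 0.1182 V.

Final answer: V_3 = 0.1182 V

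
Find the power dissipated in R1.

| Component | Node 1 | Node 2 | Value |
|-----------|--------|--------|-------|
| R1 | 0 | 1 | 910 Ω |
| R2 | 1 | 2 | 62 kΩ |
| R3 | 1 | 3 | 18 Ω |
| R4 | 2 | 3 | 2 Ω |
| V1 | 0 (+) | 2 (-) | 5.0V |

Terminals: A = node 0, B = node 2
Nodal analysis, taking node 2 as the 0 V reference.
Source V1 fixes V_0 = 5 V.
KCL at each unknown node (sum of currents leaving = 0; resistances in Ω):
  Node 1: (V_1 - 5)/910 + (V_1 - 0)/62000 + (V_1 - V_3)/18 = 0
  Node 3: (V_3 - V_1)/18 + (V_3 - 0)/2 = 0
Collecting terms (coefficients in siemens):
  0.05667·V_1 - 0.05556·V_3 = 0.005495
  0.5556·V_3 - 0.05556·V_1 = 0
Determinant D = (0.05667)(0.5556) - (-0.05556)(-0.05556) = 0.0284
V_1 = [(0.005495)(0.5556) - (-0.05556)(0)]/D = 0.1075 V
V_3 = [(0.05667)(0) - (0.005495)(-0.05556)]/D = 0.01075 V
I_R1 = (V_0 - V_1)/R1 = (5 - 0.1075)/910 = 0.005376 A
P_R1 = I_R1² × R1 = (0.005376)² × 910 = 0.0263 W

Final answer: 0.0263 W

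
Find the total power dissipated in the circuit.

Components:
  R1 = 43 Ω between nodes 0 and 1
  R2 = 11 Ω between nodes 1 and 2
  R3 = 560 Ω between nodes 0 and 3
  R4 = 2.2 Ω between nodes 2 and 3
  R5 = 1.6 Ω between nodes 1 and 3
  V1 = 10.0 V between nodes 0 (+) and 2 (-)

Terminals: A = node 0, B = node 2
Nodal analysis, taking node 2 as the 0 V reference.
Source V1 fixes V_0 = 10 V.
KCL at each unknown node (sum of currents leaving = 0; resistances in Ω):
  Node 1: (V_1 - 10)/43 + (V_1 - 0)/11 + (V_1 - V_3)/1.6 = 0
  Node 3: (V_3 - 10)/560 + (V_3 - 0)/2.2 + (V_3 - V_1)/1.6 = 0
Collecting terms (coefficients in siemens):
  0.7392·V_1 - 0.625·V_3 = 0.2326
  1.081·V_3 - 0.625·V_1 = 0.01786
Determinant D = (0.7392)(1.081) - (-0.625)(-0.625) = 0.4087
V_1 = [(0.2326)(1.081) - (-0.625)(0.01786)]/D = 0.6427 V
V_3 = [(0.7392)(0.01786) - (0.2326)(-0.625)]/D = 0.388 V
Power in each resistor, P = (ΔV)²/R:
  P_R1 = (10 - 0.6427)²/43 = 2.036 W
  P_R2 = (0.6427 - 0)²/11 = 0.03755 W
  P_R3 = (10 - 0.388)²/560 = 0.165 W
  P_R4 = (0 - 0.388)²/2.2 = 0.06842 W
  P_R5 = (0.6427 - 0.388)²/1.6 = 0.04054 W
P_total = P_R1 + P_R2 + P_R3 + P_R4 + P_R5 = 2.348 W

Final answer: 2.348 W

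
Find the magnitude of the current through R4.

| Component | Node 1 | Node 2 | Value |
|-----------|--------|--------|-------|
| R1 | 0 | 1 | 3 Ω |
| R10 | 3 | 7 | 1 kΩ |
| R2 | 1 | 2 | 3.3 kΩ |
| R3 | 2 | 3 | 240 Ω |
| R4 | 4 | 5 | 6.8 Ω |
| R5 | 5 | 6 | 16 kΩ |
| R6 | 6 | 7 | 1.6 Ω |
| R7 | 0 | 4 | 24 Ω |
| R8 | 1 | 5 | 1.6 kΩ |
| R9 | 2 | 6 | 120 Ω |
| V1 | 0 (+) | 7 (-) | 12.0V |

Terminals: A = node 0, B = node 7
Nodal analysis, taking node 7 as the 0 V reference.
Source V1 fixes V_0 = 12 V.
KCL at each unknown node (sum of currents leaving = 0; resistances in Ω):
  Node 1: (V_1 - 12)/3 + (V_1 - V_2)/3300 + (V_1 - V_5)/1600 = 0
  Node 2: (V_2 - V_1)/3300 + (V_2 - V_3)/240 + (V_2 - V_6)/120 = 0
  Node 3: (V_3 - V_2)/240 + (V_3 - 0)/1000 = 0
  Node 4: (V_4 - V_5)/6.8 + (V_4 - 12)/24 = 0
  Node 5: (V_5 - V_4)/6.8 + (V_5 - V_6)/16000 + (V_5 - V_1)/1600 = 0
  Node 6: (V_6 - V_5)/16000 + (V_6 - 0)/1.6 + (V_6 - V_2)/120 = 0
Collecting terms (coefficients in siemens):
  0.3343·V_1 - 0.000303·V_2 - 0.000625·V_5 = 4
  0.0128·V_2 - 0.000303·V_1 - 0.004167·V_3 - 0.008333·V_6 = 0
  0.005167·V_3 - 0.004167·V_2 = 0
  0.1887·V_4 - 0.1471·V_5 = 0.5
  0.1477·V_5 - 0.000625·V_1 - 0.1471·V_4 - 0.0000625·V_6 = 0
  0.6334·V_6 - 0.008333·V_2 - 0.0000625·V_5 = 0
Solving these 6 simultaneous equations (Gaussian elimination) gives:
  V_1 = 11.99 V, V_2 = 0.3903 V, V_3 = 0.3148 V, V_4 = 11.98 V
  V_5 = 11.98 V, V_6 = 0.006317 V
I_R4 = (V_4 - V_5)/R4 = (11.98 - 11.98)/6.8 = 0.0007405 A
|I_R4| = 0.0007405 A

Final answer: |I_R4| = 0.0007405 A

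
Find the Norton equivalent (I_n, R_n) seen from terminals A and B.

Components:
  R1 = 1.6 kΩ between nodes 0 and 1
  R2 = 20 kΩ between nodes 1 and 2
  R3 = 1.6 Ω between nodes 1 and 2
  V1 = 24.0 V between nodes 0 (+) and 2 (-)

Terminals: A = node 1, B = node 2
Find the Thévenin equivalent first; then I_n = V_th/R_th and R_n = R_th.
Step 1 — V_th is the open-circuit voltage V_A - V_B (nothing connected across the terminals).
Nodal analysis, taking node 2 as the 0 V reference.
Source V1 fixes V_0 = 24 V.
KCL at each unknown node (sum of currents leaving = 0; resistances in Ω):
  Node 1: (V_1 - 24)/1600 + (V_1 - 0)/20000 + (V_1 - 0)/1.6 = 0
Collecting terms: 0.6257 × V_1 = 0.015  =>  V_1 = 0.02397 V
V_th = V_1 - V_2 = 0.02397 - 0 = 0.02397 V
Step 2 — R_th: zero the source — replace V1 by a short circuit (node 2 merges into node 0) — and find the resistance seen between A (node 1) and B (node 0).
Reduce the network between node 1 (A) and node 0 (B) by series/parallel combination:
  Rp1 = R1 ‖ R2 ‖ R3 (parallel, all between nodes 0 and 1) = 1/(1/1600 + 1/20000 + 1/1.6) = 1.598 Ω
R_th = 1.598 Ω
I_n = V_th/R_th = 0.02397/1.598 = 0.015 A, and R_n = R_th = 1.598 Ω

Final answer: I_n = 0.015 A, R_n = 1.598 Ω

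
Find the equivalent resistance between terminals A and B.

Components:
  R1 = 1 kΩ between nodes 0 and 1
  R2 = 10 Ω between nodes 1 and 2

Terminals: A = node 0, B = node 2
Reduce the network between node 0 (A) and node 2 (B) by series/parallel combination:
  Rs1 = R1 + R2 (series, joined only at node 1) = 1000 + 10 = 1010 Ω
R_eq = 1.01 kΩ

Final answer: 1.01 kΩ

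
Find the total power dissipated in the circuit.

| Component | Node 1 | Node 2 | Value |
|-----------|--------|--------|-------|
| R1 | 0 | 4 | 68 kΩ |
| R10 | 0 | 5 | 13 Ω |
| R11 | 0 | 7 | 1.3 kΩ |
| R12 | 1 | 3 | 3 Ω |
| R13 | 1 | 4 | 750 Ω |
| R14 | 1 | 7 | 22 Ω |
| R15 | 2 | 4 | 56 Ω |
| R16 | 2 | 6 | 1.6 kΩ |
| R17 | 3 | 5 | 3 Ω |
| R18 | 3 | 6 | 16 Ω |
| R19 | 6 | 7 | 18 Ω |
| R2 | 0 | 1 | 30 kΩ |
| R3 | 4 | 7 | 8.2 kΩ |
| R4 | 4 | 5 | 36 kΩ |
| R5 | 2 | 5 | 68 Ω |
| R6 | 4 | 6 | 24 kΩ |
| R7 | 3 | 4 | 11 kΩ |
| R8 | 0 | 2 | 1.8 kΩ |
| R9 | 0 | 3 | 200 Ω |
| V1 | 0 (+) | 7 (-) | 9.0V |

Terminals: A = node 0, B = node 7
Nodal analysis, taking node 7 as the 0 V reference.
Source V1 fixes V_0 = 9 V.
KCL at each unknown node (sum of currents leaving = 0; resistances in Ω):
  Node 1: (V_1 - 9)/30000 + (V_1 - V_3)/3 + (V_1 - V_4)/750 + (V_1 - 0)/22 = 0
  Node 2: (V_2 - V_5)/68 + (V_2 - 9)/1800 + (V_2 - V_4)/56 + (V_2 - V_6)/1600 = 0
  Node 3: (V_3 - V_4)/11000 + (V_3 - 9)/200 + (V_3 - V_1)/3 + (V_3 - V_5)/3 + (V_3 - V_6)/16 = 0
  Node 4: (V_4 - 9)/68000 + (V_4 - 0)/8200 + (V_4 - V_5)/36000 + (V_4 - V_6)/24000 + (V_4 - V_3)/11000 + (V_4 - V_1)/750 + (V_4 - V_2)/56 = 0
  Node 5: (V_5 - V_4)/36000 + (V_5 - V_2)/68 + (V_5 - 9)/13 + (V_5 - V_3)/3 = 0
  Node 6: (V_6 - V_4)/24000 + (V_6 - V_2)/1600 + (V_6 - V_3)/16 + (V_6 - 0)/18 = 0
Collecting terms (coefficients in siemens):
  0.3802·V_1 - 0.3333·V_3 - 0.001333·V_4 = 0.0003
  0.03374·V_2 - 0.01786·V_4 - 0.01471·V_5 - 0.000625·V_6 = 0.005
  0.7343·V_3 - 0.3333·V_1 - 0.00009091·V_4 - 0.3333·V_5 - 0.0625·V_6 = 0.045
  0.01949·V_4 - 0.001333·V_1 - 0.01786·V_2 - 0.00009091·V_3 - 0.00002778·V_5 - 0.00004167·V_6 = 0.0001324
  0.425·V_5 - 0.01471·V_2 - 0.3333·V_3 - 0.00002778·V_4 = 0.6923
  0.1187·V_6 - 0.000625·V_2 - 0.0625·V_3 - 0.00004167·V_4 = 0
Solving these 6 simultaneous equations (Gaussian elimination) gives:
  V_1 = 3.916 V, V_2 = 5.169 V, V_3 = 4.445 V, V_4 = 5.044 V
  V_5 = 5.294 V, V_6 = 2.369 V
Power in each resistor, P = (ΔV)²/R:
  P_R1 = (9 - 5.044)²/68000 = 0.0002301 W
  P_R2 = (9 - 3.916)²/30000 = 0.0008617 W
  P_R3 = (5.044 - 0)²/8200 = 0.003103 W
  P_R4 = (5.044 - 5.294)²/36000 = 0.000001732 W
  P_R5 = (5.169 - 5.294)²/68 = 0.0002309 W
  P_R6 = (5.044 - 2.369)²/24000 = 0.0002983 W
  P_R7 = (4.445 - 5.044)²/11000 = 0.00003272 W
  P_R8 = (9 - 5.169)²/1800 = 0.008154 W
  P_R9 = (9 - 4.445)²/200 = 0.1038 W
  P_R10 = (9 - 5.294)²/13 = 1.056 W
  P_R11 = (9 - 0)²/1300 = 0.06231 W
  P_R12 = (3.916 - 4.445)²/3 = 0.09325 W
  P_R13 = (3.916 - 5.044)²/750 = 0.001699 W
  P_R14 = (3.916 - 0)²/22 = 0.6969 W
  P_R15 = (5.169 - 5.044)²/56 = 0.0002763 W
  P_R16 = (5.169 - 2.369)²/1600 = 0.0049 W
  P_R17 = (4.445 - 5.294)²/3 = 0.2406 W
  P_R18 = (4.445 - 2.369)²/16 = 0.2693 W
  P_R19 = (2.369 - 0)²/18 = 0.3117 W
P_total = P_R1 + P_R2 + P_R3 + P_R4 + P_R5 + P_R6 + P_R7 + P_R8 + P_R9 + P_R10 + P_R11 + P_R12 + P_R13 + P_R14 + P_R15 + P_R16 + P_R17 + P_R18 + P_R19 = 2.854 W

Final answer: 2.854 W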